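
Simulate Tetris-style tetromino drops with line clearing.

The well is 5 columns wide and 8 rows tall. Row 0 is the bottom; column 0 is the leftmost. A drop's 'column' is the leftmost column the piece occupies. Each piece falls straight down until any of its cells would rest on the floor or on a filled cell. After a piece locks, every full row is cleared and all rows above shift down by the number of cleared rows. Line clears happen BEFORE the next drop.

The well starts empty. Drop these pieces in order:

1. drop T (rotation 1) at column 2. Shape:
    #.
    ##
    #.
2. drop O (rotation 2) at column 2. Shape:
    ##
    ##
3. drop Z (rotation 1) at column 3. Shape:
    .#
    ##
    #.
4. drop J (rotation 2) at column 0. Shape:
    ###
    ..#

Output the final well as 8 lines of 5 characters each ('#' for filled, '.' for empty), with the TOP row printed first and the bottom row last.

Drop 1: T rot1 at col 2 lands with bottom-row=0; cleared 0 line(s) (total 0); column heights now [0 0 3 2 0], max=3
Drop 2: O rot2 at col 2 lands with bottom-row=3; cleared 0 line(s) (total 0); column heights now [0 0 5 5 0], max=5
Drop 3: Z rot1 at col 3 lands with bottom-row=5; cleared 0 line(s) (total 0); column heights now [0 0 5 7 8], max=8
Drop 4: J rot2 at col 0 lands with bottom-row=5; cleared 1 line(s) (total 1); column heights now [0 0 6 6 7], max=7

Answer: .....
....#
..##.
..##.
..##.
..#..
..##.
..#..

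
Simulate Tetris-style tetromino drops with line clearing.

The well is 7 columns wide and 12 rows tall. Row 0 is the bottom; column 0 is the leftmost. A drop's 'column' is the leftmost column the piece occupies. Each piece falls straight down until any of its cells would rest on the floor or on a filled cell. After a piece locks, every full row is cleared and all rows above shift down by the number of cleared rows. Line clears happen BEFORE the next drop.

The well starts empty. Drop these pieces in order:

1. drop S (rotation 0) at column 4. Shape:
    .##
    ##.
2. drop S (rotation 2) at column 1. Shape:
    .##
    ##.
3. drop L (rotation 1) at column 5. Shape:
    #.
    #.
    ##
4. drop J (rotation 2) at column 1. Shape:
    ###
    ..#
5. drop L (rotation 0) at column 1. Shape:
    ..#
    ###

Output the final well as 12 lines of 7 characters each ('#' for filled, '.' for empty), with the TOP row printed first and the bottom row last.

Drop 1: S rot0 at col 4 lands with bottom-row=0; cleared 0 line(s) (total 0); column heights now [0 0 0 0 1 2 2], max=2
Drop 2: S rot2 at col 1 lands with bottom-row=0; cleared 0 line(s) (total 0); column heights now [0 1 2 2 1 2 2], max=2
Drop 3: L rot1 at col 5 lands with bottom-row=2; cleared 0 line(s) (total 0); column heights now [0 1 2 2 1 5 3], max=5
Drop 4: J rot2 at col 1 lands with bottom-row=2; cleared 0 line(s) (total 0); column heights now [0 4 4 4 1 5 3], max=5
Drop 5: L rot0 at col 1 lands with bottom-row=4; cleared 0 line(s) (total 0); column heights now [0 5 5 6 1 5 3], max=6

Answer: .......
.......
.......
.......
.......
.......
...#...
.###.#.
.###.#.
...#.##
..##.##
.##.##.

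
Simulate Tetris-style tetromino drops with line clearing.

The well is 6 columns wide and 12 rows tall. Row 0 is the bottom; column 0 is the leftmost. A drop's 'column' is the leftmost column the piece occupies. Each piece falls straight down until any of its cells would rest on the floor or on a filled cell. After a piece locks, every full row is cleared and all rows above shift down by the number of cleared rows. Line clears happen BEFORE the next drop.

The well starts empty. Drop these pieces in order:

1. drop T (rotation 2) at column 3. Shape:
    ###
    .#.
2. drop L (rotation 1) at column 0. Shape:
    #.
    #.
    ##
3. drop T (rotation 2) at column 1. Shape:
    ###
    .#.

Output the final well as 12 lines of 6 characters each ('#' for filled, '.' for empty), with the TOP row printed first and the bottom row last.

Drop 1: T rot2 at col 3 lands with bottom-row=0; cleared 0 line(s) (total 0); column heights now [0 0 0 2 2 2], max=2
Drop 2: L rot1 at col 0 lands with bottom-row=0; cleared 0 line(s) (total 0); column heights now [3 1 0 2 2 2], max=3
Drop 3: T rot2 at col 1 lands with bottom-row=1; cleared 0 line(s) (total 0); column heights now [3 3 3 3 2 2], max=3

Answer: ......
......
......
......
......
......
......
......
......
####..
#.####
##..#.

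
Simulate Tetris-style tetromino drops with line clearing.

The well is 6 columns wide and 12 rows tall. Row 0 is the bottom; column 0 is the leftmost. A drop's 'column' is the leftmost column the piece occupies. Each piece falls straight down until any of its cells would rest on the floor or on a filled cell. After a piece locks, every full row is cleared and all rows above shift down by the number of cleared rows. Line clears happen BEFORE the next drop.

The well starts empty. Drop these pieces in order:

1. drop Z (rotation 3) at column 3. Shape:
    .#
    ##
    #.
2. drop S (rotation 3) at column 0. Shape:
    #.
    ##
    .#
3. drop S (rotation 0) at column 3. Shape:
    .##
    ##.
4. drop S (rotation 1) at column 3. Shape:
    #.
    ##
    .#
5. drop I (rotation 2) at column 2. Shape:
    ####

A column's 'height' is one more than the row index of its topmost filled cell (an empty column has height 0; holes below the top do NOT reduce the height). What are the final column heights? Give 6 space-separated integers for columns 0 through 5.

Answer: 3 2 9 9 9 9

Derivation:
Drop 1: Z rot3 at col 3 lands with bottom-row=0; cleared 0 line(s) (total 0); column heights now [0 0 0 2 3 0], max=3
Drop 2: S rot3 at col 0 lands with bottom-row=0; cleared 0 line(s) (total 0); column heights now [3 2 0 2 3 0], max=3
Drop 3: S rot0 at col 3 lands with bottom-row=3; cleared 0 line(s) (total 0); column heights now [3 2 0 4 5 5], max=5
Drop 4: S rot1 at col 3 lands with bottom-row=5; cleared 0 line(s) (total 0); column heights now [3 2 0 8 7 5], max=8
Drop 5: I rot2 at col 2 lands with bottom-row=8; cleared 0 line(s) (total 0); column heights now [3 2 9 9 9 9], max=9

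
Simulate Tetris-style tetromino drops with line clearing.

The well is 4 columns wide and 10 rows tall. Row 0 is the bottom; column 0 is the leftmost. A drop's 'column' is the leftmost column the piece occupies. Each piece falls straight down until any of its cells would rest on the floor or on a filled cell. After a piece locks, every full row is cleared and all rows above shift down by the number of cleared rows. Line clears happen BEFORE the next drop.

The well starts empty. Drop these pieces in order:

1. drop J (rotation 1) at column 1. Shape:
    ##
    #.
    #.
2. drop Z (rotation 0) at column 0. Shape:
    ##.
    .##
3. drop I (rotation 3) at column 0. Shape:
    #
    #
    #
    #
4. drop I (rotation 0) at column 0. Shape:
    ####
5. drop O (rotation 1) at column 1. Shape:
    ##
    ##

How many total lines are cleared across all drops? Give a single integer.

Answer: 1

Derivation:
Drop 1: J rot1 at col 1 lands with bottom-row=0; cleared 0 line(s) (total 0); column heights now [0 3 3 0], max=3
Drop 2: Z rot0 at col 0 lands with bottom-row=3; cleared 0 line(s) (total 0); column heights now [5 5 4 0], max=5
Drop 3: I rot3 at col 0 lands with bottom-row=5; cleared 0 line(s) (total 0); column heights now [9 5 4 0], max=9
Drop 4: I rot0 at col 0 lands with bottom-row=9; cleared 1 line(s) (total 1); column heights now [9 5 4 0], max=9
Drop 5: O rot1 at col 1 lands with bottom-row=5; cleared 0 line(s) (total 1); column heights now [9 7 7 0], max=9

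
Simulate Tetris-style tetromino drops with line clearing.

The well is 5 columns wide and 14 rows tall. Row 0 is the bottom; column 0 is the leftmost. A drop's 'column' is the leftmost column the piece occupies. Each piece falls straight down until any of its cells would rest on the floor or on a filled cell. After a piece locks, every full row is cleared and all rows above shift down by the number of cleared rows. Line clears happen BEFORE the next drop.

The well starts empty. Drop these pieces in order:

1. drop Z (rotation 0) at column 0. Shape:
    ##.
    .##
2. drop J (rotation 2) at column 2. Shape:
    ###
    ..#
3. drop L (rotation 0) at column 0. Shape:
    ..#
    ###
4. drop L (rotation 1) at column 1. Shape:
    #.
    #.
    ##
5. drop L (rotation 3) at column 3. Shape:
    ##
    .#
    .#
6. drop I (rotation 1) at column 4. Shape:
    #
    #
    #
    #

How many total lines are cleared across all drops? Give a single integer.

Answer: 1

Derivation:
Drop 1: Z rot0 at col 0 lands with bottom-row=0; cleared 0 line(s) (total 0); column heights now [2 2 1 0 0], max=2
Drop 2: J rot2 at col 2 lands with bottom-row=0; cleared 1 line(s) (total 1); column heights now [0 1 1 0 1], max=1
Drop 3: L rot0 at col 0 lands with bottom-row=1; cleared 0 line(s) (total 1); column heights now [2 2 3 0 1], max=3
Drop 4: L rot1 at col 1 lands with bottom-row=3; cleared 0 line(s) (total 1); column heights now [2 6 4 0 1], max=6
Drop 5: L rot3 at col 3 lands with bottom-row=1; cleared 0 line(s) (total 1); column heights now [2 6 4 4 4], max=6
Drop 6: I rot1 at col 4 lands with bottom-row=4; cleared 0 line(s) (total 1); column heights now [2 6 4 4 8], max=8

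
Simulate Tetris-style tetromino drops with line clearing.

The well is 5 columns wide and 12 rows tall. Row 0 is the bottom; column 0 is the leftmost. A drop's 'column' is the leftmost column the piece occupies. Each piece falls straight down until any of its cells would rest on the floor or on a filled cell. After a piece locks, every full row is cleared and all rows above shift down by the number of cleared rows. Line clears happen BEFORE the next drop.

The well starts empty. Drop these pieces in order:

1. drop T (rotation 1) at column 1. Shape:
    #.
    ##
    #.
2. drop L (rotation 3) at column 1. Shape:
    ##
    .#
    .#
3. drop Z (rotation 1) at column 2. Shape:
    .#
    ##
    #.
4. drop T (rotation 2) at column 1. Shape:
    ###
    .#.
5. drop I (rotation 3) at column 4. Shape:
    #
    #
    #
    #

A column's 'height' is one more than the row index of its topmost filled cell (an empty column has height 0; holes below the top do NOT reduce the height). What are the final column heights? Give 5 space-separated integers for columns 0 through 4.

Drop 1: T rot1 at col 1 lands with bottom-row=0; cleared 0 line(s) (total 0); column heights now [0 3 2 0 0], max=3
Drop 2: L rot3 at col 1 lands with bottom-row=2; cleared 0 line(s) (total 0); column heights now [0 5 5 0 0], max=5
Drop 3: Z rot1 at col 2 lands with bottom-row=5; cleared 0 line(s) (total 0); column heights now [0 5 7 8 0], max=8
Drop 4: T rot2 at col 1 lands with bottom-row=7; cleared 0 line(s) (total 0); column heights now [0 9 9 9 0], max=9
Drop 5: I rot3 at col 4 lands with bottom-row=0; cleared 0 line(s) (total 0); column heights now [0 9 9 9 4], max=9

Answer: 0 9 9 9 4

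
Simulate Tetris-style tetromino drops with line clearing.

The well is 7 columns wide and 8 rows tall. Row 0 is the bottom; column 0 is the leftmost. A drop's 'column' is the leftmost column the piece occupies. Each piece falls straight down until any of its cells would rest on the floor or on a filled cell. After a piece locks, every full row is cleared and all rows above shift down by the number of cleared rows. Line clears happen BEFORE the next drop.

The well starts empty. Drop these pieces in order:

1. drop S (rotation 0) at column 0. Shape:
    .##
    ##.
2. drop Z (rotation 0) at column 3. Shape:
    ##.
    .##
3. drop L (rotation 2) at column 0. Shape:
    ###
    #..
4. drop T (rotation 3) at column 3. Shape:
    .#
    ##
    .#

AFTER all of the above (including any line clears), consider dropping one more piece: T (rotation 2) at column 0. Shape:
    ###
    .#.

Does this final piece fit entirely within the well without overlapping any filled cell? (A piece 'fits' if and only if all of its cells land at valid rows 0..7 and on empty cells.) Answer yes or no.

Answer: yes

Derivation:
Drop 1: S rot0 at col 0 lands with bottom-row=0; cleared 0 line(s) (total 0); column heights now [1 2 2 0 0 0 0], max=2
Drop 2: Z rot0 at col 3 lands with bottom-row=0; cleared 0 line(s) (total 0); column heights now [1 2 2 2 2 1 0], max=2
Drop 3: L rot2 at col 0 lands with bottom-row=1; cleared 0 line(s) (total 0); column heights now [3 3 3 2 2 1 0], max=3
Drop 4: T rot3 at col 3 lands with bottom-row=2; cleared 0 line(s) (total 0); column heights now [3 3 3 4 5 1 0], max=5
Test piece T rot2 at col 0 (width 3): heights before test = [3 3 3 4 5 1 0]; fits = True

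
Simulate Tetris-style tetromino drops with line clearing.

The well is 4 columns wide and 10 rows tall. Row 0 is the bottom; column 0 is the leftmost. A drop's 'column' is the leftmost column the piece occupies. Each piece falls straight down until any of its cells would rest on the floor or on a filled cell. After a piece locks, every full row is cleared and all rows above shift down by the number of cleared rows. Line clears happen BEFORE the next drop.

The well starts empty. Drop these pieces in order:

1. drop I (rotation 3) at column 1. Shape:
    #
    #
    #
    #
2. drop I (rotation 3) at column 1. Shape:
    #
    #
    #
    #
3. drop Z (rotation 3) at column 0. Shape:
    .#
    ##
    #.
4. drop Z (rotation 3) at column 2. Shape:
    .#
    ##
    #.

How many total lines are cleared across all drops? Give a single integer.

Answer: 0

Derivation:
Drop 1: I rot3 at col 1 lands with bottom-row=0; cleared 0 line(s) (total 0); column heights now [0 4 0 0], max=4
Drop 2: I rot3 at col 1 lands with bottom-row=4; cleared 0 line(s) (total 0); column heights now [0 8 0 0], max=8
Drop 3: Z rot3 at col 0 lands with bottom-row=7; cleared 0 line(s) (total 0); column heights now [9 10 0 0], max=10
Drop 4: Z rot3 at col 2 lands with bottom-row=0; cleared 0 line(s) (total 0); column heights now [9 10 2 3], max=10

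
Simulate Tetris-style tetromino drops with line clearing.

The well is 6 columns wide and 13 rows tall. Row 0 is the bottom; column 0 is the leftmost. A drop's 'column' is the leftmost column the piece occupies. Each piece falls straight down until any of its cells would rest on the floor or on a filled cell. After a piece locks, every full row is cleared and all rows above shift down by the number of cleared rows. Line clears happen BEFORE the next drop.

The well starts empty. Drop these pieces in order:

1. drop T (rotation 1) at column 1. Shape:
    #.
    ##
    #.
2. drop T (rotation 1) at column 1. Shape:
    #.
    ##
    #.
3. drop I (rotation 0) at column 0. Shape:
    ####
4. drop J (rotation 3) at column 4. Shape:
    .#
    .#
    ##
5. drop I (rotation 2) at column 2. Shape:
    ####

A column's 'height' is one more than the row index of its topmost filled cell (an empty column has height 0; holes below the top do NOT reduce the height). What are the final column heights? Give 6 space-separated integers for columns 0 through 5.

Answer: 7 7 8 8 8 8

Derivation:
Drop 1: T rot1 at col 1 lands with bottom-row=0; cleared 0 line(s) (total 0); column heights now [0 3 2 0 0 0], max=3
Drop 2: T rot1 at col 1 lands with bottom-row=3; cleared 0 line(s) (total 0); column heights now [0 6 5 0 0 0], max=6
Drop 3: I rot0 at col 0 lands with bottom-row=6; cleared 0 line(s) (total 0); column heights now [7 7 7 7 0 0], max=7
Drop 4: J rot3 at col 4 lands with bottom-row=0; cleared 0 line(s) (total 0); column heights now [7 7 7 7 1 3], max=7
Drop 5: I rot2 at col 2 lands with bottom-row=7; cleared 0 line(s) (total 0); column heights now [7 7 8 8 8 8], max=8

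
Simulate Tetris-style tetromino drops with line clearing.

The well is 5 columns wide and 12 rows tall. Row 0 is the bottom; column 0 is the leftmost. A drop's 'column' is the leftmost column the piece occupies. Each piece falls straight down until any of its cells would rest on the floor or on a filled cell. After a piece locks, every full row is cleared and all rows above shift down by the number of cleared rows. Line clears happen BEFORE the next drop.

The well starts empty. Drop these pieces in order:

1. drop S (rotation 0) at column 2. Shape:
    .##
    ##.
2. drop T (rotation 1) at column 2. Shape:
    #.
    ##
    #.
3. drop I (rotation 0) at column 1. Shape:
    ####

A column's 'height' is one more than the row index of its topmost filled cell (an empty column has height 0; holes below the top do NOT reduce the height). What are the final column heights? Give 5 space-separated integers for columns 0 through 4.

Answer: 0 5 5 5 5

Derivation:
Drop 1: S rot0 at col 2 lands with bottom-row=0; cleared 0 line(s) (total 0); column heights now [0 0 1 2 2], max=2
Drop 2: T rot1 at col 2 lands with bottom-row=1; cleared 0 line(s) (total 0); column heights now [0 0 4 3 2], max=4
Drop 3: I rot0 at col 1 lands with bottom-row=4; cleared 0 line(s) (total 0); column heights now [0 5 5 5 5], max=5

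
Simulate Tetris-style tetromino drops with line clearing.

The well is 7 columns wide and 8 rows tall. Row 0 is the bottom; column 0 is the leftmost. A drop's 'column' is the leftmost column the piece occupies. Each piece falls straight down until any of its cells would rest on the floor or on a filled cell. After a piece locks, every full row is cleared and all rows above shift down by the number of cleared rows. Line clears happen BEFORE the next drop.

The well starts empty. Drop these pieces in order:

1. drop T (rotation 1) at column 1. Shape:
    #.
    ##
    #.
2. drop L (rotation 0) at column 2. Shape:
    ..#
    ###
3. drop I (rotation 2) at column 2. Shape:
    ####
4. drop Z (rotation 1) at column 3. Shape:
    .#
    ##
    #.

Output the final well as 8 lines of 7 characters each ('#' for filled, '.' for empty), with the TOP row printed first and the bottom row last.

Answer: ....#..
...##..
...#...
..####.
....#..
.####..
.##....
.#.....

Derivation:
Drop 1: T rot1 at col 1 lands with bottom-row=0; cleared 0 line(s) (total 0); column heights now [0 3 2 0 0 0 0], max=3
Drop 2: L rot0 at col 2 lands with bottom-row=2; cleared 0 line(s) (total 0); column heights now [0 3 3 3 4 0 0], max=4
Drop 3: I rot2 at col 2 lands with bottom-row=4; cleared 0 line(s) (total 0); column heights now [0 3 5 5 5 5 0], max=5
Drop 4: Z rot1 at col 3 lands with bottom-row=5; cleared 0 line(s) (total 0); column heights now [0 3 5 7 8 5 0], max=8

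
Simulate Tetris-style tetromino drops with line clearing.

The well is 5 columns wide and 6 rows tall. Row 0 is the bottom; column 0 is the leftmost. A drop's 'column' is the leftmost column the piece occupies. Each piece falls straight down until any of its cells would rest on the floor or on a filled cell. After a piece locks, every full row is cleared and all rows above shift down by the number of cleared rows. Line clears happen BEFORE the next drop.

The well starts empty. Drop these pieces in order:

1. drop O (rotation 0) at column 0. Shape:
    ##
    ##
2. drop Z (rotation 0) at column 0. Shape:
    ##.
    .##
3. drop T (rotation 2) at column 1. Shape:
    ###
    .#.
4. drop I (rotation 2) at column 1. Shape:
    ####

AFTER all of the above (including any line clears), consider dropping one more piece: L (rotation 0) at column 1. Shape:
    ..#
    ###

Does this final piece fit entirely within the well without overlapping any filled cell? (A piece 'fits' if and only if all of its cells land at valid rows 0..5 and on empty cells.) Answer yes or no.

Answer: no

Derivation:
Drop 1: O rot0 at col 0 lands with bottom-row=0; cleared 0 line(s) (total 0); column heights now [2 2 0 0 0], max=2
Drop 2: Z rot0 at col 0 lands with bottom-row=2; cleared 0 line(s) (total 0); column heights now [4 4 3 0 0], max=4
Drop 3: T rot2 at col 1 lands with bottom-row=3; cleared 0 line(s) (total 0); column heights now [4 5 5 5 0], max=5
Drop 4: I rot2 at col 1 lands with bottom-row=5; cleared 0 line(s) (total 0); column heights now [4 6 6 6 6], max=6
Test piece L rot0 at col 1 (width 3): heights before test = [4 6 6 6 6]; fits = False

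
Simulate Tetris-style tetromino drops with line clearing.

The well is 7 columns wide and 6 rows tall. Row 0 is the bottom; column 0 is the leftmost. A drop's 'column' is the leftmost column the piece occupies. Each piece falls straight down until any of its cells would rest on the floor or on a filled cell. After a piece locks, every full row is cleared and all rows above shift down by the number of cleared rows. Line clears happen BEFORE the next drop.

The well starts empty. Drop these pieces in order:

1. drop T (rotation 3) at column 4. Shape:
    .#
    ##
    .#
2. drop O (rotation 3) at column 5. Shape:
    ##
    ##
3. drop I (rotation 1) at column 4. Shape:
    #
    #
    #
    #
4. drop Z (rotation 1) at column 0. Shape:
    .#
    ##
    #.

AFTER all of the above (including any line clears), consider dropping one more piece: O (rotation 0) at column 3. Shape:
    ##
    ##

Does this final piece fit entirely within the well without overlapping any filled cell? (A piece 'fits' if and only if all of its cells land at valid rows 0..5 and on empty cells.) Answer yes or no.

Drop 1: T rot3 at col 4 lands with bottom-row=0; cleared 0 line(s) (total 0); column heights now [0 0 0 0 2 3 0], max=3
Drop 2: O rot3 at col 5 lands with bottom-row=3; cleared 0 line(s) (total 0); column heights now [0 0 0 0 2 5 5], max=5
Drop 3: I rot1 at col 4 lands with bottom-row=2; cleared 0 line(s) (total 0); column heights now [0 0 0 0 6 5 5], max=6
Drop 4: Z rot1 at col 0 lands with bottom-row=0; cleared 0 line(s) (total 0); column heights now [2 3 0 0 6 5 5], max=6
Test piece O rot0 at col 3 (width 2): heights before test = [2 3 0 0 6 5 5]; fits = False

Answer: no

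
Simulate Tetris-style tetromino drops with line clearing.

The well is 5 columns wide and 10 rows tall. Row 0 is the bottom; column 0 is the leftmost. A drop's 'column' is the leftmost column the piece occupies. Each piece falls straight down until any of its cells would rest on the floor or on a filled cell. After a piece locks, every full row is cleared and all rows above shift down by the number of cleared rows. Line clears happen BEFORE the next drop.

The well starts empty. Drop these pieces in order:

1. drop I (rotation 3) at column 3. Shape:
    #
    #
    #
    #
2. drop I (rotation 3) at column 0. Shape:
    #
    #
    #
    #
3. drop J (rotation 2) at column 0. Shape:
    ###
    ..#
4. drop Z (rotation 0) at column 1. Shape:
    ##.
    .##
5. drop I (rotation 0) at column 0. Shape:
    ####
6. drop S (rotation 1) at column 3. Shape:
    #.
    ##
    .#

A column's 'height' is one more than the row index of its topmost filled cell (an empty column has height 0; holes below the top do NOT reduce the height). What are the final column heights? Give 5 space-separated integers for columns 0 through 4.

Drop 1: I rot3 at col 3 lands with bottom-row=0; cleared 0 line(s) (total 0); column heights now [0 0 0 4 0], max=4
Drop 2: I rot3 at col 0 lands with bottom-row=0; cleared 0 line(s) (total 0); column heights now [4 0 0 4 0], max=4
Drop 3: J rot2 at col 0 lands with bottom-row=3; cleared 0 line(s) (total 0); column heights now [5 5 5 4 0], max=5
Drop 4: Z rot0 at col 1 lands with bottom-row=5; cleared 0 line(s) (total 0); column heights now [5 7 7 6 0], max=7
Drop 5: I rot0 at col 0 lands with bottom-row=7; cleared 0 line(s) (total 0); column heights now [8 8 8 8 0], max=8
Drop 6: S rot1 at col 3 lands with bottom-row=7; cleared 1 line(s) (total 1); column heights now [5 7 7 9 8], max=9

Answer: 5 7 7 9 8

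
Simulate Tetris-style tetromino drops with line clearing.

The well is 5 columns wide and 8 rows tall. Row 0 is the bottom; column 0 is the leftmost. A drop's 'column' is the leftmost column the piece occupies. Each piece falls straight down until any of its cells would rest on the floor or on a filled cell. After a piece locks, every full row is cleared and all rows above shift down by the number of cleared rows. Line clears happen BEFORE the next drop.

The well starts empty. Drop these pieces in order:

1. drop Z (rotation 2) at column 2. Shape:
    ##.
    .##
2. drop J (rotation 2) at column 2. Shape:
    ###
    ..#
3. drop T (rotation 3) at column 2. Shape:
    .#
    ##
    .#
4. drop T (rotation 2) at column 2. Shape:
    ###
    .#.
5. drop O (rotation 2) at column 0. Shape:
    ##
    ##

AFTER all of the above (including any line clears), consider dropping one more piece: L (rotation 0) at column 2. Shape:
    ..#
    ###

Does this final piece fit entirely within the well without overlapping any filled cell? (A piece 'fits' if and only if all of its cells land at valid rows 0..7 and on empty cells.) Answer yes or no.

Drop 1: Z rot2 at col 2 lands with bottom-row=0; cleared 0 line(s) (total 0); column heights now [0 0 2 2 1], max=2
Drop 2: J rot2 at col 2 lands with bottom-row=1; cleared 0 line(s) (total 0); column heights now [0 0 3 3 3], max=3
Drop 3: T rot3 at col 2 lands with bottom-row=3; cleared 0 line(s) (total 0); column heights now [0 0 5 6 3], max=6
Drop 4: T rot2 at col 2 lands with bottom-row=6; cleared 0 line(s) (total 0); column heights now [0 0 8 8 8], max=8
Drop 5: O rot2 at col 0 lands with bottom-row=0; cleared 1 line(s) (total 1); column heights now [1 1 7 7 7], max=7
Test piece L rot0 at col 2 (width 3): heights before test = [1 1 7 7 7]; fits = False

Answer: no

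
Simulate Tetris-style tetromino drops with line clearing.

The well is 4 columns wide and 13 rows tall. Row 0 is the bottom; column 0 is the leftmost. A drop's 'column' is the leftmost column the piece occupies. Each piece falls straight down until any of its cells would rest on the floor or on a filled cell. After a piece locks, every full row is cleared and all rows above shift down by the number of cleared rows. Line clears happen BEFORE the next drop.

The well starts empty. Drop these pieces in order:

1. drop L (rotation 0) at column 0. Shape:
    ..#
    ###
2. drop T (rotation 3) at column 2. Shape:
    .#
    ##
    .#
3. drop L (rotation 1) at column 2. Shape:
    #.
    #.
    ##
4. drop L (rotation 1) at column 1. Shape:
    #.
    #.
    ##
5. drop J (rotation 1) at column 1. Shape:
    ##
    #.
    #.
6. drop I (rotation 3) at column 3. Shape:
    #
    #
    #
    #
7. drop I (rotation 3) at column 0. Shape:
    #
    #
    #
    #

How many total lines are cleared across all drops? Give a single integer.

Drop 1: L rot0 at col 0 lands with bottom-row=0; cleared 0 line(s) (total 0); column heights now [1 1 2 0], max=2
Drop 2: T rot3 at col 2 lands with bottom-row=1; cleared 0 line(s) (total 0); column heights now [1 1 3 4], max=4
Drop 3: L rot1 at col 2 lands with bottom-row=4; cleared 0 line(s) (total 0); column heights now [1 1 7 5], max=7
Drop 4: L rot1 at col 1 lands with bottom-row=7; cleared 0 line(s) (total 0); column heights now [1 10 8 5], max=10
Drop 5: J rot1 at col 1 lands with bottom-row=10; cleared 0 line(s) (total 0); column heights now [1 13 13 5], max=13
Drop 6: I rot3 at col 3 lands with bottom-row=5; cleared 0 line(s) (total 0); column heights now [1 13 13 9], max=13
Drop 7: I rot3 at col 0 lands with bottom-row=1; cleared 0 line(s) (total 0); column heights now [5 13 13 9], max=13

Answer: 0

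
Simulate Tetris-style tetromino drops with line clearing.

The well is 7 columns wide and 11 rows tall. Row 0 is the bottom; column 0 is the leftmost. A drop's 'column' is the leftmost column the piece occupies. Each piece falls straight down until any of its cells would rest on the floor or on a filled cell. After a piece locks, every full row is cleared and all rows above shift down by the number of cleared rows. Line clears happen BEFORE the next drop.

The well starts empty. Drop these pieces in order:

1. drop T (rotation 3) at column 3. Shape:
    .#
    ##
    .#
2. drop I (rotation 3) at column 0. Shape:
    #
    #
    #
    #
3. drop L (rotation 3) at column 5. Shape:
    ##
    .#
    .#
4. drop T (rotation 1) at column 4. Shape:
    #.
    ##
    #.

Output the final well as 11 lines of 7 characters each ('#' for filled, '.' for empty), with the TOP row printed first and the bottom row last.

Answer: .......
.......
.......
.......
.......
....#..
....##.
#...#..
#...###
#..##.#
#...#.#

Derivation:
Drop 1: T rot3 at col 3 lands with bottom-row=0; cleared 0 line(s) (total 0); column heights now [0 0 0 2 3 0 0], max=3
Drop 2: I rot3 at col 0 lands with bottom-row=0; cleared 0 line(s) (total 0); column heights now [4 0 0 2 3 0 0], max=4
Drop 3: L rot3 at col 5 lands with bottom-row=0; cleared 0 line(s) (total 0); column heights now [4 0 0 2 3 3 3], max=4
Drop 4: T rot1 at col 4 lands with bottom-row=3; cleared 0 line(s) (total 0); column heights now [4 0 0 2 6 5 3], max=6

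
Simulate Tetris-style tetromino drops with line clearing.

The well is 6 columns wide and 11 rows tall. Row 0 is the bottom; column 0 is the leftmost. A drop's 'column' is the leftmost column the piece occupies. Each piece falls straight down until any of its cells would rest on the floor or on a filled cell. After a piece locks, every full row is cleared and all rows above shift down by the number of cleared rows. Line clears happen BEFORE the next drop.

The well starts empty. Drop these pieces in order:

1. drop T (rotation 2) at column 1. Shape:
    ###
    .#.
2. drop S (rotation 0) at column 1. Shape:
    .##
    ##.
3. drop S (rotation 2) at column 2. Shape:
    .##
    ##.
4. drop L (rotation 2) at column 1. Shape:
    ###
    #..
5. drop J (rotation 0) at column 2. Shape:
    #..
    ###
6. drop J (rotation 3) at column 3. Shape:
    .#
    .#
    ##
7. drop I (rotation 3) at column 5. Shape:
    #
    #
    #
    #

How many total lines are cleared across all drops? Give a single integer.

Answer: 0

Derivation:
Drop 1: T rot2 at col 1 lands with bottom-row=0; cleared 0 line(s) (total 0); column heights now [0 2 2 2 0 0], max=2
Drop 2: S rot0 at col 1 lands with bottom-row=2; cleared 0 line(s) (total 0); column heights now [0 3 4 4 0 0], max=4
Drop 3: S rot2 at col 2 lands with bottom-row=4; cleared 0 line(s) (total 0); column heights now [0 3 5 6 6 0], max=6
Drop 4: L rot2 at col 1 lands with bottom-row=5; cleared 0 line(s) (total 0); column heights now [0 7 7 7 6 0], max=7
Drop 5: J rot0 at col 2 lands with bottom-row=7; cleared 0 line(s) (total 0); column heights now [0 7 9 8 8 0], max=9
Drop 6: J rot3 at col 3 lands with bottom-row=8; cleared 0 line(s) (total 0); column heights now [0 7 9 9 11 0], max=11
Drop 7: I rot3 at col 5 lands with bottom-row=0; cleared 0 line(s) (total 0); column heights now [0 7 9 9 11 4], max=11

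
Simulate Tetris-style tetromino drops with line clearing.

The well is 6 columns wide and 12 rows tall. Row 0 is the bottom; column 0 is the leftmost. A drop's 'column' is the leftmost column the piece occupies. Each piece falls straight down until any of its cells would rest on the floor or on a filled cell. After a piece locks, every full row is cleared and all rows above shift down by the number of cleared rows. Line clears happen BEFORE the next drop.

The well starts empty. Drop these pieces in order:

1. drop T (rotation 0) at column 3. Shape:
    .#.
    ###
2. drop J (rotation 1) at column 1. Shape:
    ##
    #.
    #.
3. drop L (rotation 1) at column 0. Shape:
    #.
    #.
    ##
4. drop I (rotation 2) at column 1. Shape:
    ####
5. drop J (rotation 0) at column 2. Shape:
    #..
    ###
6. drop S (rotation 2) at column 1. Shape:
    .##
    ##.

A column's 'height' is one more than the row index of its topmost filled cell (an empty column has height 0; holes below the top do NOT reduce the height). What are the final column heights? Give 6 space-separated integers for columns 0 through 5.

Answer: 6 8 9 9 6 1

Derivation:
Drop 1: T rot0 at col 3 lands with bottom-row=0; cleared 0 line(s) (total 0); column heights now [0 0 0 1 2 1], max=2
Drop 2: J rot1 at col 1 lands with bottom-row=0; cleared 0 line(s) (total 0); column heights now [0 3 3 1 2 1], max=3
Drop 3: L rot1 at col 0 lands with bottom-row=3; cleared 0 line(s) (total 0); column heights now [6 4 3 1 2 1], max=6
Drop 4: I rot2 at col 1 lands with bottom-row=4; cleared 0 line(s) (total 0); column heights now [6 5 5 5 5 1], max=6
Drop 5: J rot0 at col 2 lands with bottom-row=5; cleared 0 line(s) (total 0); column heights now [6 5 7 6 6 1], max=7
Drop 6: S rot2 at col 1 lands with bottom-row=7; cleared 0 line(s) (total 0); column heights now [6 8 9 9 6 1], max=9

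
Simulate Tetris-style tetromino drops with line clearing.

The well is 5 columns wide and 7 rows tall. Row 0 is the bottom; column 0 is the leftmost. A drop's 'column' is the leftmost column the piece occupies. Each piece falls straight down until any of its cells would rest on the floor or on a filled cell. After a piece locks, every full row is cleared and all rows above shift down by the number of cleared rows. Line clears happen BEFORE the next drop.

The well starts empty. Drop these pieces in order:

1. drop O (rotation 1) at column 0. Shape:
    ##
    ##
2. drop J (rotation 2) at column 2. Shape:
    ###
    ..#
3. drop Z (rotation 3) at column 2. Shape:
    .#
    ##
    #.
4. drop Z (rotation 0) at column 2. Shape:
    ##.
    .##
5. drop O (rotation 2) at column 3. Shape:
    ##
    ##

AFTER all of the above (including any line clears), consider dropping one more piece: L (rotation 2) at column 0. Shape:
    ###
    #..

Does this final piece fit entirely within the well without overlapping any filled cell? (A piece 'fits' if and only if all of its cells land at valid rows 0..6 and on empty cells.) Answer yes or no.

Drop 1: O rot1 at col 0 lands with bottom-row=0; cleared 0 line(s) (total 0); column heights now [2 2 0 0 0], max=2
Drop 2: J rot2 at col 2 lands with bottom-row=0; cleared 1 line(s) (total 1); column heights now [1 1 0 0 1], max=1
Drop 3: Z rot3 at col 2 lands with bottom-row=0; cleared 0 line(s) (total 1); column heights now [1 1 2 3 1], max=3
Drop 4: Z rot0 at col 2 lands with bottom-row=3; cleared 0 line(s) (total 1); column heights now [1 1 5 5 4], max=5
Drop 5: O rot2 at col 3 lands with bottom-row=5; cleared 0 line(s) (total 1); column heights now [1 1 5 7 7], max=7
Test piece L rot2 at col 0 (width 3): heights before test = [1 1 5 7 7]; fits = True

Answer: yes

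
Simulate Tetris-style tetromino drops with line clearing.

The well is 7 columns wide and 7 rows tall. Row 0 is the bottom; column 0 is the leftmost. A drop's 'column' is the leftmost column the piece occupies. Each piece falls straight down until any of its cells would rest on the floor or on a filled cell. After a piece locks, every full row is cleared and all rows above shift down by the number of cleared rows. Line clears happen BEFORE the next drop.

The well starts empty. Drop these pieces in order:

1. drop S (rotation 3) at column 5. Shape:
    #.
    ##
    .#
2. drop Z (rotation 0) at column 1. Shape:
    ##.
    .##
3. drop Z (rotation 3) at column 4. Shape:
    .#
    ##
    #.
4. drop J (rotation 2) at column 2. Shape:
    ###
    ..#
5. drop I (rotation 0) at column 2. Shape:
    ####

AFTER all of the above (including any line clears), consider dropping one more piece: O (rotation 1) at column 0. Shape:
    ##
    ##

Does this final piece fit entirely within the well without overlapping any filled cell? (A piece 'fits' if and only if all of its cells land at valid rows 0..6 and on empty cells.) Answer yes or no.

Drop 1: S rot3 at col 5 lands with bottom-row=0; cleared 0 line(s) (total 0); column heights now [0 0 0 0 0 3 2], max=3
Drop 2: Z rot0 at col 1 lands with bottom-row=0; cleared 0 line(s) (total 0); column heights now [0 2 2 1 0 3 2], max=3
Drop 3: Z rot3 at col 4 lands with bottom-row=2; cleared 0 line(s) (total 0); column heights now [0 2 2 1 4 5 2], max=5
Drop 4: J rot2 at col 2 lands with bottom-row=4; cleared 0 line(s) (total 0); column heights now [0 2 6 6 6 5 2], max=6
Drop 5: I rot0 at col 2 lands with bottom-row=6; cleared 0 line(s) (total 0); column heights now [0 2 7 7 7 7 2], max=7
Test piece O rot1 at col 0 (width 2): heights before test = [0 2 7 7 7 7 2]; fits = True

Answer: yes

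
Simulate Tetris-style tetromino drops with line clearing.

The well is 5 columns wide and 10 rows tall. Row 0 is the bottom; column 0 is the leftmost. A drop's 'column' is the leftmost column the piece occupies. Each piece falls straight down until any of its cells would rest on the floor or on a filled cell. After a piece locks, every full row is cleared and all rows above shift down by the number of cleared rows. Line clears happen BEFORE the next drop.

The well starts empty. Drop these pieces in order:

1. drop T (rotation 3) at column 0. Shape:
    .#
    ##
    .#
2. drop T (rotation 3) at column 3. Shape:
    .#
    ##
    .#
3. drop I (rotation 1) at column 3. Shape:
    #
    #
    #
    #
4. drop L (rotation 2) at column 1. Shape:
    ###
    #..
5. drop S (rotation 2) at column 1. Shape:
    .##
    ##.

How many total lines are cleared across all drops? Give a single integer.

Drop 1: T rot3 at col 0 lands with bottom-row=0; cleared 0 line(s) (total 0); column heights now [2 3 0 0 0], max=3
Drop 2: T rot3 at col 3 lands with bottom-row=0; cleared 0 line(s) (total 0); column heights now [2 3 0 2 3], max=3
Drop 3: I rot1 at col 3 lands with bottom-row=2; cleared 0 line(s) (total 0); column heights now [2 3 0 6 3], max=6
Drop 4: L rot2 at col 1 lands with bottom-row=5; cleared 0 line(s) (total 0); column heights now [2 7 7 7 3], max=7
Drop 5: S rot2 at col 1 lands with bottom-row=7; cleared 0 line(s) (total 0); column heights now [2 8 9 9 3], max=9

Answer: 0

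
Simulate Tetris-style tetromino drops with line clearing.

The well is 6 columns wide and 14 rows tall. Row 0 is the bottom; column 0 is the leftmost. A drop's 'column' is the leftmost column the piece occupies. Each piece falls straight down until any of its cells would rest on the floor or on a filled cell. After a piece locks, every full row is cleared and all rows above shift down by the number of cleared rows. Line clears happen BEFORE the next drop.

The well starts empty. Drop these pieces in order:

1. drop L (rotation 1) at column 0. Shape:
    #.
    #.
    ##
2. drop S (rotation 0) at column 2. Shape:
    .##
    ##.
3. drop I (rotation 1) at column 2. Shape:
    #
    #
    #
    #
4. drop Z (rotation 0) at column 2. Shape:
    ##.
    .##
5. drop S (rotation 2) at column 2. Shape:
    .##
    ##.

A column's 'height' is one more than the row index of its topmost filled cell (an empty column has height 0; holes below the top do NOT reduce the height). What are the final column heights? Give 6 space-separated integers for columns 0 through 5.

Drop 1: L rot1 at col 0 lands with bottom-row=0; cleared 0 line(s) (total 0); column heights now [3 1 0 0 0 0], max=3
Drop 2: S rot0 at col 2 lands with bottom-row=0; cleared 0 line(s) (total 0); column heights now [3 1 1 2 2 0], max=3
Drop 3: I rot1 at col 2 lands with bottom-row=1; cleared 0 line(s) (total 0); column heights now [3 1 5 2 2 0], max=5
Drop 4: Z rot0 at col 2 lands with bottom-row=4; cleared 0 line(s) (total 0); column heights now [3 1 6 6 5 0], max=6
Drop 5: S rot2 at col 2 lands with bottom-row=6; cleared 0 line(s) (total 0); column heights now [3 1 7 8 8 0], max=8

Answer: 3 1 7 8 8 0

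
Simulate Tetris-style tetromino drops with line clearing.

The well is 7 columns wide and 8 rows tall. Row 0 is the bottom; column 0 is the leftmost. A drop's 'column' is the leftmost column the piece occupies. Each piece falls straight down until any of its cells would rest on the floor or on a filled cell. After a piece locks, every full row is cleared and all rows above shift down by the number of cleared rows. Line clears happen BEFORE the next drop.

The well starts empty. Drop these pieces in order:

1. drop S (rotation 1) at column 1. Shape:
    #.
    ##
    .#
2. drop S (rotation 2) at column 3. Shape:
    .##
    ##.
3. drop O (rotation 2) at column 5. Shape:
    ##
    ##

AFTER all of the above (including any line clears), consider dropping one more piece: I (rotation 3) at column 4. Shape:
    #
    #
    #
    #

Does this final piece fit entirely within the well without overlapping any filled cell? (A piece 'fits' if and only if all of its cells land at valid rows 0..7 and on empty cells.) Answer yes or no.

Answer: yes

Derivation:
Drop 1: S rot1 at col 1 lands with bottom-row=0; cleared 0 line(s) (total 0); column heights now [0 3 2 0 0 0 0], max=3
Drop 2: S rot2 at col 3 lands with bottom-row=0; cleared 0 line(s) (total 0); column heights now [0 3 2 1 2 2 0], max=3
Drop 3: O rot2 at col 5 lands with bottom-row=2; cleared 0 line(s) (total 0); column heights now [0 3 2 1 2 4 4], max=4
Test piece I rot3 at col 4 (width 1): heights before test = [0 3 2 1 2 4 4]; fits = True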